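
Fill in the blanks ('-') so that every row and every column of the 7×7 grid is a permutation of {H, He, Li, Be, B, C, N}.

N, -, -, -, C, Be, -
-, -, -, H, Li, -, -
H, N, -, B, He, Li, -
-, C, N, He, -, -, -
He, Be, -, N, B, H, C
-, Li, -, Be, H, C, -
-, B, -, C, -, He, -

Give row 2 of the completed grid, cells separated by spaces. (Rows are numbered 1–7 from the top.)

row 1 has {Be,C,N}; column 4 has {H,He,Be,B,C,N} — only Li is left for (r1,c4).
row 2 has {H,Li}; column 2 has {Li,Be,B,C,N} — only He is left for (r2,c2).
row 3 has {H,He,Li,B,N}; column 7 has {C} — only Be is left for (r3,c7).
row 4 has {He,C,N}; column 5 has {H,He,Li,B,C} — only Be is left for (r4,c5).
row 4 has {He,Be,C,N}; column 6 has {H,He,Li,Be,C} — only B is left for (r4,c6).
row 5 has {H,He,Be,B,C,N}; column 3 has {N} — only Li is left for (r5,c3).
row 6 has {H,Li,Be,C}; column 1 has {H,He,N} — only B is left for (r6,c1).
row 6 has {H,Li,Be,B,C}; column 3 has {Li,N} — only He is left for (r6,c3).
row 6 has {H,He,Li,Be,B,C}; column 7 has {Be,C} — only N is left for (r6,c7).
row 7 has {He,B,C}; column 5 has {H,He,Li,Be,B,C} — only N is left for (r7,c5).
row 1 has {Li,Be,C,N}; column 2 has {He,Li,Be,B,C,N} — only H is left for (r1,c2).
row 1 has {H,Li,Be,C,N}; column 3 has {He,Li,N} — only B is left for (r1,c3).
row 1 has {H,Li,Be,B,C,N}; column 7 has {Be,C,N} — only He is left for (r1,c7).
row 2 has {H,He,Li}; column 6 has {H,He,Li,Be,B,C} — only N is left for (r2,c6).
row 2 has {H,He,Li,N}; column 7 has {He,Be,C,N} — only B is left for (r2,c7).
row 3 has {H,He,Li,Be,B,N}; column 3 has {He,Li,B,N} — only C is left for (r3,c3).
row 4 has {He,Be,B,C,N}; column 1 has {H,He,B,N} — only Li is left for (r4,c1).
row 4 has {He,Li,Be,B,C,N}; column 7 has {He,Be,B,C,N} — only H is left for (r4,c7).
row 7 has {He,B,C,N}; column 1 has {H,He,Li,B,N} — only Be is left for (r7,c1).
row 7 has {He,Be,B,C,N}; column 3 has {He,Li,B,C,N} — only H is left for (r7,c3).
row 7 has {H,He,Be,B,C,N}; column 7 has {H,He,Be,B,C,N} — only Li is left for (r7,c7).
row 2 has {H,He,Li,B,N}; column 1 has {H,He,Li,Be,B,N} — only C is left for (r2,c1).
row 2 has {H,He,Li,B,C,N}; column 3 has {H,He,Li,B,C,N} — only Be is left for (r2,c3).

C He Be H Li N B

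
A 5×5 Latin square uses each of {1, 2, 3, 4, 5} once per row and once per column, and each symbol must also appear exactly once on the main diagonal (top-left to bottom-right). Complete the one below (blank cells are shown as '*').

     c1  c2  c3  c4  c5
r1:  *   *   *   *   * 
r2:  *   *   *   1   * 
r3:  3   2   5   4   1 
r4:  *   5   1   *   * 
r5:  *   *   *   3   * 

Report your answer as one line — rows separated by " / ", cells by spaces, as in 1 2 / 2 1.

(r4,c4): row 4 has {1,5}; column 4 has {1,3,4}; the diagonal has {5}, so it must be 2.
(r5,c5): row 5 has {3}; column 5 has {1}; the diagonal has {2,5}, so it must be 4.
(r1,c1): row 1 is empty so far; column 1 has {3}; the diagonal has {2,4,5}, so it must be 1.
(r1,c4): row 1 has {1}; column 4 has {1,2,3,4}, so it must be 5.
(r2,c2): row 2 has {1}; column 2 has {2,5}; the diagonal has {1,2,4,5}, so it must be 3.
(r4,c1): row 4 has {1,2,5}; column 1 has {1,3}, so it must be 4.
(r4,c5): row 4 has {1,2,4,5}; column 5 has {1,4}, so it must be 3.
(r5,c2): row 5 has {3,4}; column 2 has {2,3,5}, so it must be 1.
(r5,c3): row 5 has {1,3,4}; column 3 has {1,5}, so it must be 2.
(r1,c2): row 1 has {1,5}; column 2 has {1,2,3,5}, so it must be 4.
(r1,c3): row 1 has {1,4,5}; column 3 has {1,2,5}, so it must be 3.
(r1,c5): row 1 has {1,3,4,5}; column 5 has {1,3,4}, so it must be 2.
(r2,c3): row 2 has {1,3}; column 3 has {1,2,3,5}, so it must be 4.
(r2,c5): row 2 has {1,3,4}; column 5 has {1,2,3,4}, so it must be 5.
(r5,c1): row 5 has {1,2,3,4}; column 1 has {1,3,4}, so it must be 5.
(r2,c1): row 2 has {1,3,4,5}; column 1 has {1,3,4,5}, so it must be 2.

1 4 3 5 2 / 2 3 4 1 5 / 3 2 5 4 1 / 4 5 1 2 3 / 5 1 2 3 4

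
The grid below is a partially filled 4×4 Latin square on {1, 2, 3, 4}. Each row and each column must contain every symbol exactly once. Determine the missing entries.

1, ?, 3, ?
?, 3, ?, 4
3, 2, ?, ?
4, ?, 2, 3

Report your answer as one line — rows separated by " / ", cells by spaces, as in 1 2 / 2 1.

Cell (r1,c2): row 1 has {1,3}; column 2 has {2,3} → 4.
Cell (r1,c4): row 1 has {1,3,4}; column 4 has {3,4} → 2.
Cell (r2,c1): row 2 has {3,4}; column 1 has {1,3,4} → 2.
Cell (r2,c3): row 2 has {2,3,4}; column 3 has {2,3} → 1.
Cell (r3,c3): row 3 has {2,3}; column 3 has {1,2,3} → 4.
Cell (r3,c4): row 3 has {2,3,4}; column 4 has {2,3,4} → 1.
Cell (r4,c2): row 4 has {2,3,4}; column 2 has {2,3,4} → 1.

1 4 3 2 / 2 3 1 4 / 3 2 4 1 / 4 1 2 3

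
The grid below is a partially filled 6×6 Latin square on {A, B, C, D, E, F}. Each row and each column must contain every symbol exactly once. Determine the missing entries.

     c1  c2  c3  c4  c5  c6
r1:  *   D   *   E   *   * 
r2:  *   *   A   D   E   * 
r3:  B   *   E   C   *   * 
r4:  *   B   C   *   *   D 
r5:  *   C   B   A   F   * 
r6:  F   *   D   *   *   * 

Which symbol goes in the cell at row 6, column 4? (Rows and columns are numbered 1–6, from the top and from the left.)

(r1,c3) = F
(r2,c1) = C
(r2,c2) = F
(r2,c6) = B
(r3,c2) = A
(r3,c5) = D
(r3,c6) = F
(r4,c4) = F
(r4,c5) = A
(r5,c6) = E
(r6,c2) = E
(r6,c4) = B

B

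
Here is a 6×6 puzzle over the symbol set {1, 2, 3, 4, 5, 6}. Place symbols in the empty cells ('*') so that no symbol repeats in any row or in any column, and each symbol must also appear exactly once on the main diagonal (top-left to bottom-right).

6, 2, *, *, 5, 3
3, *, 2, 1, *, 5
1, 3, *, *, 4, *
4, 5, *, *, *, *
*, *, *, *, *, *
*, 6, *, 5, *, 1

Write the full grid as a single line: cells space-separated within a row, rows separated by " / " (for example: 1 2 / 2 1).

6 2 1 4 5 3 / 3 4 2 1 6 5 / 1 3 5 2 4 6 / 4 5 6 3 1 2 / 5 1 3 6 2 4 / 2 6 4 5 3 1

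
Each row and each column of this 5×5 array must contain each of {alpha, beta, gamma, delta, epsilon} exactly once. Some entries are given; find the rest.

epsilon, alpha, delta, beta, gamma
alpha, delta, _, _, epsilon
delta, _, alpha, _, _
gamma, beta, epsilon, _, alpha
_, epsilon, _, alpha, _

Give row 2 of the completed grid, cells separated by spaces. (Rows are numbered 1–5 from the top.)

row 2 has {alpha,delta,epsilon}; column 4 has {alpha,beta} — only gamma is left for (r2,c4).
row 3 has {alpha,delta}; column 2 has {alpha,beta,delta,epsilon} — only gamma is left for (r3,c2).
row 3 has {alpha,gamma,delta}; column 4 has {alpha,beta,gamma} — only epsilon is left for (r3,c4).
row 3 has {alpha,gamma,delta,epsilon}; column 5 has {alpha,gamma,epsilon} — only beta is left for (r3,c5).
row 4 has {alpha,beta,gamma,epsilon}; column 4 has {alpha,beta,gamma,epsilon} — only delta is left for (r4,c4).
row 5 has {alpha,epsilon}; column 1 has {alpha,gamma,delta,epsilon} — only beta is left for (r5,c1).
row 5 has {alpha,beta,epsilon}; column 3 has {alpha,delta,epsilon} — only gamma is left for (r5,c3).
row 5 has {alpha,beta,gamma,epsilon}; column 5 has {alpha,beta,gamma,epsilon} — only delta is left for (r5,c5).
row 2 has {alpha,gamma,delta,epsilon}; column 3 has {alpha,gamma,delta,epsilon} — only beta is left for (r2,c3).

alpha delta beta gamma epsilon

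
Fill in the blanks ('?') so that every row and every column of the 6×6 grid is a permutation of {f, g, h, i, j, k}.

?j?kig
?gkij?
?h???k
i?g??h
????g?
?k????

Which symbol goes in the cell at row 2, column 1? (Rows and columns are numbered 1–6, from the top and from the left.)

(r2,c6) = f
(r3,c5) = f
(r4,c2) = f
(r4,c4) = j
(r4,c5) = k
(r5,c2) = i
(r5,c6) = j
(r6,c5) = h
(r6,c6) = i
(r2,c1) = h

h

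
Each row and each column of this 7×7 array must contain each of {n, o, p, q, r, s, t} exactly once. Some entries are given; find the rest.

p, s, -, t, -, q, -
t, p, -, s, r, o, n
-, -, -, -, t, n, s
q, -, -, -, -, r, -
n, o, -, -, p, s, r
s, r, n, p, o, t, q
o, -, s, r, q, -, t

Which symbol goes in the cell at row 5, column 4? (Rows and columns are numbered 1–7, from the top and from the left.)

q

At row 1, column 5: row 1 has {p,q,s,t}; column 5 has {o,p,q,r,t}; that leaves n.
At row 1, column 7: row 1 has {n,p,q,s,t}; column 7 has {n,q,r,s,t}; that leaves o.
At row 2, column 3: row 2 has {n,o,p,r,s,t}; column 3 has {n,s}; that leaves q.
At row 3, column 1: row 3 has {n,s,t}; column 1 has {n,o,p,q,s,t}; that leaves r.
At row 3, column 2: row 3 has {n,r,s,t}; column 2 has {o,p,r,s}; that leaves q.
At row 3, column 4: row 3 has {n,q,r,s,t}; column 4 has {p,r,s,t}; that leaves o.
At row 4, column 4: row 4 has {q,r}; column 4 has {o,p,r,s,t}; that leaves n.
At row 4, column 5: row 4 has {n,q,r}; column 5 has {n,o,p,q,r,t}; that leaves s.
At row 4, column 7: row 4 has {n,q,r,s}; column 7 has {n,o,q,r,s,t}; that leaves p.
At row 5, column 3: row 5 has {n,o,p,r,s}; column 3 has {n,q,s}; that leaves t.
At row 5, column 4: row 5 has {n,o,p,r,s,t}; column 4 has {n,o,p,r,s,t}; that leaves q.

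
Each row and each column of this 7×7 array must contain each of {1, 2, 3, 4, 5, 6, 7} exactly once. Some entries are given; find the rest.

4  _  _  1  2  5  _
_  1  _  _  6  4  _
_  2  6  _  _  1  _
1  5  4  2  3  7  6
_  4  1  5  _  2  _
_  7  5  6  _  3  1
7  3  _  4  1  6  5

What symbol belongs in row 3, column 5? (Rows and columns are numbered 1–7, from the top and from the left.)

row 1 has {1,2,4,5}; column 2 has {1,2,3,4,5,7} — only 6 is left for (r1,c2).
row 5 has {1,2,4,5}; column 5 has {1,2,3,6} — only 7 is left for (r5,c5).
row 5 has {1,2,4,5,7}; column 7 has {1,5,6} — only 3 is left for (r5,c7).
row 6 has {1,3,5,6,7}; column 1 has {1,4,7} — only 2 is left for (r6,c1).
row 6 has {1,2,3,5,6,7}; column 5 has {1,2,3,6,7} — only 4 is left for (r6,c5).
row 7 has {1,3,4,5,6,7}; column 3 has {1,4,5,6} — only 2 is left for (r7,c3).
row 1 has {1,2,4,5,6}; column 7 has {1,3,5,6} — only 7 is left for (r1,c7).
row 2 has {1,4,6}; column 7 has {1,3,5,6,7} — only 2 is left for (r2,c7).
row 3 has {1,2,6}; column 5 has {1,2,3,4,6,7} — only 5 is left for (r3,c5).

5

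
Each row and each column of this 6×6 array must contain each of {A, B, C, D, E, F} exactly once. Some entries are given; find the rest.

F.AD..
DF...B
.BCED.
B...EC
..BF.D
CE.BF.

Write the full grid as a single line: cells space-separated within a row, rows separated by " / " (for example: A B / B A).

F C A D B E / D F E C A B / A B C E D F / B D F A E C / E A B F C D / C E D B F A

(r1,c2): row 1 has {A,D,F}; column 2 has {B,E,F}, so it must be C.
(r1,c5): row 1 has {A,C,D,F}; column 5 has {D,E,F}, so it must be B.
(r1,c6): row 1 has {A,B,C,D,F}; column 6 has {B,C,D}, so it must be E.
(r2,c3): row 2 has {B,D,F}; column 3 has {A,B,C}, so it must be E.
(r3,c1): row 3 has {B,C,D,E}; column 1 has {B,C,D,F}, so it must be A.
(r3,c6): row 3 has {A,B,C,D,E}; column 6 has {B,C,D,E}, so it must be F.
(r4,c4): row 4 has {B,C,E}; column 4 has {B,D,E,F}, so it must be A.
(r5,c1): row 5 has {B,D,F}; column 1 has {A,B,C,D,F}, so it must be E.
(r5,c2): row 5 has {B,D,E,F}; column 2 has {B,C,E,F}, so it must be A.
(r5,c5): row 5 has {A,B,D,E,F}; column 5 has {B,D,E,F}, so it must be C.
(r6,c3): row 6 has {B,C,E,F}; column 3 has {A,B,C,E}, so it must be D.
(r6,c6): row 6 has {B,C,D,E,F}; column 6 has {B,C,D,E,F}, so it must be A.
(r2,c4): row 2 has {B,D,E,F}; column 4 has {A,B,D,E,F}, so it must be C.
(r2,c5): row 2 has {B,C,D,E,F}; column 5 has {B,C,D,E,F}, so it must be A.
(r4,c2): row 4 has {A,B,C,E}; column 2 has {A,B,C,E,F}, so it must be D.
(r4,c3): row 4 has {A,B,C,D,E}; column 3 has {A,B,C,D,E}, so it must be F.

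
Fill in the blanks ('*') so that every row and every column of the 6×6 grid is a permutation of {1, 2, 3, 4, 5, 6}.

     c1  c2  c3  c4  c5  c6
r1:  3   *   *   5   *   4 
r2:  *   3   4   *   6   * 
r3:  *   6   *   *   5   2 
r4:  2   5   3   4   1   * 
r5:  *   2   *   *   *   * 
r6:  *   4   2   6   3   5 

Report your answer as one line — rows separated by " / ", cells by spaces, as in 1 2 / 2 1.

3 1 6 5 2 4 / 5 3 4 2 6 1 / 4 6 1 3 5 2 / 2 5 3 4 1 6 / 6 2 5 1 4 3 / 1 4 2 6 3 5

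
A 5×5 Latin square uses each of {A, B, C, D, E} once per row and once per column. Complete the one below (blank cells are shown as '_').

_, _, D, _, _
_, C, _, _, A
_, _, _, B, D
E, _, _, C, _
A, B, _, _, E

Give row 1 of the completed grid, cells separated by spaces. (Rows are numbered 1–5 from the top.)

B E D A C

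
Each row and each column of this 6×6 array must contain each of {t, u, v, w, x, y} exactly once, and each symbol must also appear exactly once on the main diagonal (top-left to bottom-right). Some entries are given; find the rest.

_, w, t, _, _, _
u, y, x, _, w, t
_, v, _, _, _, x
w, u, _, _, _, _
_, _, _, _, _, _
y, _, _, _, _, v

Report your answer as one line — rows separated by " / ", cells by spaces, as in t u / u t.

At row 1, column 1: row 1 has {t,w}; column 1 has {u,w,y}; the diagonal has {v,y}; that leaves x.
At row 2, column 4: row 2 has {t,u,w,x,y}; column 4 is empty so far; that leaves v.
At row 3, column 1: row 3 has {v,x}; column 1 has {u,w,x,y}; that leaves t.
At row 4, column 4: row 4 has {u,w}; column 4 has {v}; the diagonal has {v,x,y}; that leaves t.
At row 4, column 6: row 4 has {t,u,w}; column 6 has {t,v,x}; that leaves y.
At row 5, column 1: row 5 is empty so far; column 1 has {t,u,w,x,y}; that leaves v.
At row 5, column 5: row 5 has {v}; column 5 has {w}; the diagonal has {t,v,x,y}; that leaves u.
At row 5, column 6: row 5 has {u,v}; column 6 has {t,v,x,y}; that leaves w.
At row 1, column 6: row 1 has {t,w,x}; column 6 has {t,v,w,x,y}; that leaves u.
At row 3, column 3: row 3 has {t,v,x}; column 3 has {t,x}; the diagonal has {t,u,v,x,y}; that leaves w.
At row 3, column 5: row 3 has {t,v,w,x}; column 5 has {u,w}; that leaves y.
At row 4, column 3: row 4 has {t,u,w,y}; column 3 has {t,w,x}; that leaves v.
At row 4, column 5: row 4 has {t,u,v,w,y}; column 5 has {u,w,y}; that leaves x.
At row 5, column 3: row 5 has {u,v,w}; column 3 has {t,v,w,x}; that leaves y.
At row 5, column 4: row 5 has {u,v,w,y}; column 4 has {t,v}; that leaves x.
At row 6, column 3: row 6 has {v,y}; column 3 has {t,v,w,x,y}; that leaves u.
At row 6, column 4: row 6 has {u,v,y}; column 4 has {t,v,x}; that leaves w.
At row 6, column 5: row 6 has {u,v,w,y}; column 5 has {u,w,x,y}; that leaves t.
At row 1, column 4: row 1 has {t,u,w,x}; column 4 has {t,v,w,x}; that leaves y.
At row 1, column 5: row 1 has {t,u,w,x,y}; column 5 has {t,u,w,x,y}; that leaves v.
At row 3, column 4: row 3 has {t,v,w,x,y}; column 4 has {t,v,w,x,y}; that leaves u.
At row 5, column 2: row 5 has {u,v,w,x,y}; column 2 has {u,v,w,y}; that leaves t.
At row 6, column 2: row 6 has {t,u,v,w,y}; column 2 has {t,u,v,w,y}; that leaves x.

x w t y v u / u y x v w t / t v w u y x / w u v t x y / v t y x u w / y x u w t v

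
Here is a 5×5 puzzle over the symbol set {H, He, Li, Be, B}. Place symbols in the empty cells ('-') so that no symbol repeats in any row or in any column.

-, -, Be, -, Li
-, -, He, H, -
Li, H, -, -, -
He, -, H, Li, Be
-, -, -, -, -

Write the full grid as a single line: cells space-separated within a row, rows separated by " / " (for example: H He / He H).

H He Be B Li / Be Li He H B / Li H B Be He / He B H Li Be / B Be Li He H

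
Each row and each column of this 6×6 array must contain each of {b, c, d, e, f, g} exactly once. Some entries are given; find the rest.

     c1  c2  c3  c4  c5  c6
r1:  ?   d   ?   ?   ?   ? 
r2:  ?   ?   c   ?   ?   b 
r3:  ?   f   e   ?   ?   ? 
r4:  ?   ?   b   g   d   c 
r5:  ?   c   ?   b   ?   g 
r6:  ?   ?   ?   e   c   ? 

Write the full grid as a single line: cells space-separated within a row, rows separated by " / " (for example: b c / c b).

c d g f b e / e g c d f b / b f e c g d / f e b g d c / d c f b e g / g b d e c f

(r3,c6) = d
(r4,c2) = e
(r6,c6) = f
(r1,c6) = e
(r2,c2) = g
(r3,c4) = c
(r4,c1) = f
(r6,c2) = b
(r1,c4) = f
(r2,c4) = d
(r1,c3) = g
(r1,c5) = b
(r2,c1) = e
(r2,c5) = f
(r3,c5) = g
(r5,c1) = d
(r5,c3) = f
(r5,c5) = e
(r6,c1) = g
(r6,c3) = d
(r1,c1) = c
(r3,c1) = b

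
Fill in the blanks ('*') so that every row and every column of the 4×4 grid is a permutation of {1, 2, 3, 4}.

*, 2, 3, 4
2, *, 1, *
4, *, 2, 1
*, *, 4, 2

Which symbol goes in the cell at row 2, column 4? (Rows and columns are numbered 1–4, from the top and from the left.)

(r1,c1) = 1
(r2,c4) = 3

3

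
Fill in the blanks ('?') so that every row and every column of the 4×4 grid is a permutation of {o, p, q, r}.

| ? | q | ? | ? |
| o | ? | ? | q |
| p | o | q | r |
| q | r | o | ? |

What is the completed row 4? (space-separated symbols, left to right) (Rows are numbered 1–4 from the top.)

q r o p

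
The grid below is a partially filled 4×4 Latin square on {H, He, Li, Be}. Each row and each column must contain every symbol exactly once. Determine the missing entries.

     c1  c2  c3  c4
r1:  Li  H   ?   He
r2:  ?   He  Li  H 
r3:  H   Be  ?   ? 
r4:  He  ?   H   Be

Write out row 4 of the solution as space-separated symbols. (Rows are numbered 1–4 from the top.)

row 1 has {H,He,Li}; column 3 has {H,Li} — only Be is left for (r1,c3).
row 2 has {H,He,Li}; column 1 has {H,He,Li} — only Be is left for (r2,c1).
row 3 has {H,Be}; column 3 has {H,Li,Be} — only He is left for (r3,c3).
row 3 has {H,He,Be}; column 4 has {H,He,Be} — only Li is left for (r3,c4).
row 4 has {H,He,Be}; column 2 has {H,He,Be} — only Li is left for (r4,c2).

He Li H Be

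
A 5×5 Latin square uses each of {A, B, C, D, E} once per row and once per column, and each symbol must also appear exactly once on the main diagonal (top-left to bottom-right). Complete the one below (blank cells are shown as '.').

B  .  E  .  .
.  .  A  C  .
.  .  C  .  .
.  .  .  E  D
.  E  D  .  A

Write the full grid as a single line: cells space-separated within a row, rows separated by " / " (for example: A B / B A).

B A E D C / E D A C B / D B C A E / A C B E D / C E D B A

(r1,c5) = C
(r2,c2) = D
(r4,c3) = B
(r5,c1) = C
(r5,c4) = B
(r1,c2) = A
(r1,c4) = D
(r2,c1) = E
(r2,c5) = B
(r3,c2) = B
(r3,c4) = A
(r3,c5) = E
(r4,c1) = A
(r4,c2) = C
(r3,c1) = D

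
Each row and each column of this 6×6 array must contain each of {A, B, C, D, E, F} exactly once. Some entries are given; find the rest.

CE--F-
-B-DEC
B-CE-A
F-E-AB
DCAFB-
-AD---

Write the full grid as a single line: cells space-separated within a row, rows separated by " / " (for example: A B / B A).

C E B A F D / A B F D E C / B F C E D A / F D E C A B / D C A F B E / E A D B C F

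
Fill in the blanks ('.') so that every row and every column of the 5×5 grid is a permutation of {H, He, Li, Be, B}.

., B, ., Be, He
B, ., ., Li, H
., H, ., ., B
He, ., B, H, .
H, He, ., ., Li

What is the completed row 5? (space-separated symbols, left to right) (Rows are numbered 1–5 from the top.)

H He Be B Li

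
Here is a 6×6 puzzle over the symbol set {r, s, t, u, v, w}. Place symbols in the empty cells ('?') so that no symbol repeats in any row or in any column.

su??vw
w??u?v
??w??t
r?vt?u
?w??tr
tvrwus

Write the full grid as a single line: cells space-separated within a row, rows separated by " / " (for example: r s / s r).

(r1,c3) = t
(r1,c4) = r
(r2,c3) = s
(r2,c5) = r
(r3,c5) = s
(r4,c2) = s
(r4,c5) = w
(r5,c3) = u
(r2,c2) = t
(r3,c2) = r
(r3,c4) = v
(r5,c1) = v
(r5,c4) = s
(r3,c1) = u

s u t r v w / w t s u r v / u r w v s t / r s v t w u / v w u s t r / t v r w u s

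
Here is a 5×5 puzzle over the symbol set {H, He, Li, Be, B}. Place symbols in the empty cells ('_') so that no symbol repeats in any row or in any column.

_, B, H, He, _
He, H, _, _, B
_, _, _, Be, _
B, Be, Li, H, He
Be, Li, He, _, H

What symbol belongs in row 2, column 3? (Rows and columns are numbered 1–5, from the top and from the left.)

Be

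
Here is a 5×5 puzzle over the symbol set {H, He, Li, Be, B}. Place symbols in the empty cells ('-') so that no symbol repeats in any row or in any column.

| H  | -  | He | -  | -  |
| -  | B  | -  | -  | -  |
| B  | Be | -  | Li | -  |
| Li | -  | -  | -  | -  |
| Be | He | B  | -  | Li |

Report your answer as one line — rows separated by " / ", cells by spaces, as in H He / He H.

H Li He B Be / He B Li Be H / B Be H Li He / Li H Be He B / Be He B H Li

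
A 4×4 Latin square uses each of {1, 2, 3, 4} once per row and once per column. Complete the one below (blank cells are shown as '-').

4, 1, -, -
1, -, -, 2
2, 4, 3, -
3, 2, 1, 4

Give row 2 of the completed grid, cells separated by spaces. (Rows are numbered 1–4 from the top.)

1 3 4 2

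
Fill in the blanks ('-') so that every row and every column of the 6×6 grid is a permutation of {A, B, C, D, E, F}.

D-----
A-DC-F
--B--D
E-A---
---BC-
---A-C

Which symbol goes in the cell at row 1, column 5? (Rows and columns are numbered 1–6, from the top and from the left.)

row 4 has {A,E}; column 6 has {C,D,F} — only B is left for (r4,c6).
row 5 has {B,C}; column 1 has {A,D,E} — only F is left for (r5,c1).
row 5 has {B,C,F}; column 3 has {A,B,D} — only E is left for (r5,c3).
row 5 has {B,C,E,F}; column 6 has {B,C,D,F} — only A is left for (r5,c6).
row 6 has {A,C}; column 1 has {A,D,E,F} — only B is left for (r6,c1).
row 6 has {A,B,C}; column 3 has {A,B,D,E} — only F is left for (r6,c3).
row 1 has {D}; column 3 has {A,B,D,E,F} — only C is left for (r1,c3).
row 1 has {C,D}; column 6 has {A,B,C,D,F} — only E is left for (r1,c6).
row 3 has {B,D}; column 1 has {A,B,D,E,F} — only C is left for (r3,c1).
row 5 has {A,B,C,E,F}; column 2 is empty so far — only D is left for (r5,c2).
row 6 has {A,B,C,F}; column 2 has {D} — only E is left for (r6,c2).
row 6 has {A,B,C,E,F}; column 5 has {C} — only D is left for (r6,c5).
row 1 has {C,D,E}; column 4 has {A,B,C} — only F is left for (r1,c4).
row 2 has {A,C,D,F}; column 2 has {D,E} — only B is left for (r2,c2).
row 2 has {A,B,C,D,F}; column 5 has {C,D} — only E is left for (r2,c5).
row 3 has {B,C,D}; column 4 has {A,B,C,F} — only E is left for (r3,c4).
row 4 has {A,B,E}; column 4 has {A,B,C,E,F} — only D is left for (r4,c4).
row 4 has {A,B,D,E}; column 5 has {C,D,E} — only F is left for (r4,c5).
row 1 has {C,D,E,F}; column 2 has {B,D,E} — only A is left for (r1,c2).
row 1 has {A,C,D,E,F}; column 5 has {C,D,E,F} — only B is left for (r1,c5).

B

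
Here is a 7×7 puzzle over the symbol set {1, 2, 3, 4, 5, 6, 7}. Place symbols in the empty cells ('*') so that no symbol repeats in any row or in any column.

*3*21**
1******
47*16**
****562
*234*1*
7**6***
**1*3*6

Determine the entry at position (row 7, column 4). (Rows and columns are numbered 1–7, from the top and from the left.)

row 4 has {2,5,6}; column 1 has {1,4,7} — only 3 is left for (r4,c1).
row 4 has {2,3,5,6}; column 4 has {1,2,4,6} — only 7 is left for (r4,c4).
row 5 has {1,2,3,4}; column 5 has {1,3,5,6} — only 7 is left for (r5,c5).
row 5 has {1,2,3,4,7}; column 7 has {2,6} — only 5 is left for (r5,c7).
row 7 has {1,3,6}; column 4 has {1,2,4,6,7} — only 5 is left for (r7,c4).

5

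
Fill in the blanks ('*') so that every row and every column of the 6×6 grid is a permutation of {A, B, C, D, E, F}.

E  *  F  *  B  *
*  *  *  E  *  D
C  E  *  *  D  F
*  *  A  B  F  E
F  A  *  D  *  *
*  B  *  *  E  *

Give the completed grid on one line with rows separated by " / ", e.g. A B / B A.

E D F C B A / B F C E A D / C E B A D F / D C A B F E / F A E D C B / A B D F E C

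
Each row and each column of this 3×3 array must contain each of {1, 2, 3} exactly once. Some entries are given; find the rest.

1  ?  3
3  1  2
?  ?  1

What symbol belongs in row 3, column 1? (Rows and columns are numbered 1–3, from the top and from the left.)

2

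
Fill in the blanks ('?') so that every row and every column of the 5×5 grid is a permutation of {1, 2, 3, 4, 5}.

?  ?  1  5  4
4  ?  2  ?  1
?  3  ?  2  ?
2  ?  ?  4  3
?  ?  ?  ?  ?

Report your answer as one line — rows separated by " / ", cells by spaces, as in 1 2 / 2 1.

Cell (r1,c1): row 1 has {1,4,5}; column 1 has {2,4} → 3.
Cell (r1,c2): row 1 has {1,3,4,5}; column 2 has {3} → 2.
Cell (r2,c2): row 2 has {1,2,4}; column 2 has {2,3} → 5.
Cell (r2,c4): row 2 has {1,2,4,5}; column 4 has {2,4,5} → 3.
Cell (r3,c5): row 3 has {2,3}; column 5 has {1,3,4} → 5.
Cell (r4,c2): row 4 has {2,3,4}; column 2 has {2,3,5} → 1.
Cell (r4,c3): row 4 has {1,2,3,4}; column 3 has {1,2} → 5.
Cell (r5,c2): row 5 is empty so far; column 2 has {1,2,3,5} → 4.
Cell (r5,c3): row 5 has {4}; column 3 has {1,2,5} → 3.
Cell (r5,c4): row 5 has {3,4}; column 4 has {2,3,4,5} → 1.
Cell (r5,c5): row 5 has {1,3,4}; column 5 has {1,3,4,5} → 2.
Cell (r3,c1): row 3 has {2,3,5}; column 1 has {2,3,4} → 1.
Cell (r3,c3): row 3 has {1,2,3,5}; column 3 has {1,2,3,5} → 4.
Cell (r5,c1): row 5 has {1,2,3,4}; column 1 has {1,2,3,4} → 5.

3 2 1 5 4 / 4 5 2 3 1 / 1 3 4 2 5 / 2 1 5 4 3 / 5 4 3 1 2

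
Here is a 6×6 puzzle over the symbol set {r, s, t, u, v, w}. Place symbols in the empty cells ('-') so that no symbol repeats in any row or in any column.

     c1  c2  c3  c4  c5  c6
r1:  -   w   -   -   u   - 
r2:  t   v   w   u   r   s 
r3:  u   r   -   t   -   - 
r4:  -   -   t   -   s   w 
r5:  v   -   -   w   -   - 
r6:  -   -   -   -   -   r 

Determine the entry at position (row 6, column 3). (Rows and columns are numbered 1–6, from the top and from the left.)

u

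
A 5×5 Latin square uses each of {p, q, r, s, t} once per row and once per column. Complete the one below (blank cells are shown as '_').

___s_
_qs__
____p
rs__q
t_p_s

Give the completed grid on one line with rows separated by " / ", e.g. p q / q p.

q p r s t / p q s t r / s t q r p / r s t p q / t r p q s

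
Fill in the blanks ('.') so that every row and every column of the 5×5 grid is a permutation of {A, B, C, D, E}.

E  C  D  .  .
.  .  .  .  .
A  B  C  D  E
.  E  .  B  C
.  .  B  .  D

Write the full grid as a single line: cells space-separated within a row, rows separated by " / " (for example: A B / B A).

E C D A B / B D E C A / A B C D E / D E A B C / C A B E D

(r1,c4) = A
(r1,c5) = B
(r2,c5) = A
(r4,c1) = D
(r4,c3) = A
(r5,c1) = C
(r5,c2) = A
(r5,c4) = E
(r2,c1) = B
(r2,c2) = D
(r2,c3) = E
(r2,c4) = C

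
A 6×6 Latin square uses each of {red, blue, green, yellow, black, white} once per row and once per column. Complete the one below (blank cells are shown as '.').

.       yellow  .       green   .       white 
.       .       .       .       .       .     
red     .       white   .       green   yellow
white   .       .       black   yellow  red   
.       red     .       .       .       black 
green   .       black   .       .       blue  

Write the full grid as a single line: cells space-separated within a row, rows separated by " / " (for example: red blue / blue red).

(r2,c6) = green
(r3,c4) = blue
(r6,c2) = white
(r6,c5) = red
(r3,c2) = black
(r6,c4) = yellow
(r2,c2) = blue
(r4,c2) = green
(r4,c3) = blue
(r5,c4) = white
(r5,c5) = blue
(r1,c3) = red
(r1,c5) = black
(r2,c3) = yellow
(r2,c4) = red
(r2,c5) = white
(r5,c1) = yellow
(r5,c3) = green
(r1,c1) = blue
(r2,c1) = black

blue yellow red green black white / black blue yellow red white green / red black white blue green yellow / white green blue black yellow red / yellow red green white blue black / green white black yellow red blue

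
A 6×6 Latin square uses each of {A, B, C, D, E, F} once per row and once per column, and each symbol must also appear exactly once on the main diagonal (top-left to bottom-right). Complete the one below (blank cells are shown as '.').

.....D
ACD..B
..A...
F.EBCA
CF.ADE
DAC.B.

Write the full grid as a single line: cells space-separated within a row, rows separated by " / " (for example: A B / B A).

E B F C A D / A C D F E B / B E A D F C / F D E B C A / C F B A D E / D A C E B F

row 1 has {D}; column 1 has {A,C,D,F}; the diagonal has {A,B,C,D} — only E is left for (r1,c1).
row 1 has {D,E}; column 2 has {A,C,F} — only B is left for (r1,c2).
row 1 has {B,D,E}; column 3 has {A,C,D,E} — only F is left for (r1,c3).
row 1 has {B,D,E,F}; column 4 has {A,B} — only C is left for (r1,c4).
row 1 has {B,C,D,E,F}; column 5 has {B,C,D} — only A is left for (r1,c5).
row 3 has {A}; column 1 has {A,C,D,E,F} — only B is left for (r3,c1).
row 4 has {A,B,C,E,F}; column 2 has {A,B,C,F} — only D is left for (r4,c2).
row 5 has {A,C,D,E,F}; column 3 has {A,C,D,E,F} — only B is left for (r5,c3).
row 6 has {A,B,C,D}; column 6 has {A,B,D,E}; the diagonal has {A,B,C,D,E} — only F is left for (r6,c6).
row 3 has {A,B}; column 2 has {A,B,C,D,F} — only E is left for (r3,c2).
row 3 has {A,B,E}; column 5 has {A,B,C,D} — only F is left for (r3,c5).
row 3 has {A,B,E,F}; column 6 has {A,B,D,E,F} — only C is left for (r3,c6).
row 6 has {A,B,C,D,F}; column 4 has {A,B,C} — only E is left for (r6,c4).
row 2 has {A,B,C,D}; column 4 has {A,B,C,E} — only F is left for (r2,c4).
row 2 has {A,B,C,D,F}; column 5 has {A,B,C,D,F} — only E is left for (r2,c5).
row 3 has {A,B,C,E,F}; column 4 has {A,B,C,E,F} — only D is left for (r3,c4).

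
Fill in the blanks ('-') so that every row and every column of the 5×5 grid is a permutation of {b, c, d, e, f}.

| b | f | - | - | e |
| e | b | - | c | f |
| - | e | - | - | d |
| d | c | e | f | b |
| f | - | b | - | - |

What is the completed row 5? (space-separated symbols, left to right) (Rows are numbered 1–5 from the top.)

f d b e c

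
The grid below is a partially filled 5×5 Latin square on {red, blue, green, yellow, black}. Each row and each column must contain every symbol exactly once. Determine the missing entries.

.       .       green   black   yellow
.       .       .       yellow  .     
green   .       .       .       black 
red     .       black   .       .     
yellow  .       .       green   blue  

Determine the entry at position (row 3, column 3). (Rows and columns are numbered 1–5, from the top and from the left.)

At row 1, column 1: row 1 has {green,yellow,black}; column 1 has {red,green,yellow}; that leaves blue.
At row 1, column 2: row 1 has {blue,green,yellow,black}; column 2 is empty so far; that leaves red.
At row 2, column 1: row 2 has {yellow}; column 1 has {red,blue,green,yellow}; that leaves black.
At row 4, column 4: row 4 has {red,black}; column 4 has {green,yellow,black}; that leaves blue.
At row 4, column 5: row 4 has {red,blue,black}; column 5 has {blue,yellow,black}; that leaves green.
At row 5, column 2: row 5 has {blue,green,yellow}; column 2 has {red}; that leaves black.
At row 5, column 3: row 5 has {blue,green,yellow,black}; column 3 has {green,black}; that leaves red.
At row 2, column 3: row 2 has {yellow,black}; column 3 has {red,green,black}; that leaves blue.
At row 2, column 5: row 2 has {blue,yellow,black}; column 5 has {blue,green,yellow,black}; that leaves red.
At row 3, column 3: row 3 has {green,black}; column 3 has {red,blue,green,black}; that leaves yellow.

yellow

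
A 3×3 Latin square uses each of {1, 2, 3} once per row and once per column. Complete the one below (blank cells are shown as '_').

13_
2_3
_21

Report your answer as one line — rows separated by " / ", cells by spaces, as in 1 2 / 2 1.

Cell (r1,c3): row 1 has {1,3}; column 3 has {1,3} → 2.
Cell (r2,c2): row 2 has {2,3}; column 2 has {2,3} → 1.
Cell (r3,c1): row 3 has {1,2}; column 1 has {1,2} → 3.

1 3 2 / 2 1 3 / 3 2 1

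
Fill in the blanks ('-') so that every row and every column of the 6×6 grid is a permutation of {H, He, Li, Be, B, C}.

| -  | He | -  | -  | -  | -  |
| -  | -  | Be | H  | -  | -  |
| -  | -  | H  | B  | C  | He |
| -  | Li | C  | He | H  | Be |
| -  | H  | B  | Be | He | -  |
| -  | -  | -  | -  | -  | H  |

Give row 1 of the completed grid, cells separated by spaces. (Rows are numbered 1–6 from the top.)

H He Li C Be B

(r1,c3): row 1 has {He}; column 3 has {H,Be,B,C}, so it must be Li.
(r1,c4): row 1 has {He,Li}; column 4 has {H,He,Be,B}, so it must be C.
(r1,c6): row 1 has {He,Li,C}; column 6 has {H,He,Be}, so it must be B.
(r3,c2): row 3 has {H,He,B,C}; column 2 has {H,He,Li}, so it must be Be.
(r4,c1): row 4 has {H,He,Li,Be,C}; column 1 is empty so far, so it must be B.
(r6,c3): row 6 has {H}; column 3 has {H,Li,Be,B,C}, so it must be He.
(r6,c4): row 6 has {H,He}; column 4 has {H,He,Be,B,C}, so it must be Li.
(r1,c5): row 1 has {He,Li,B,C}; column 5 has {H,He,C}, so it must be Be.
(r3,c1): row 3 has {H,He,Be,B,C}; column 1 has {B}, so it must be Li.
(r5,c1): row 5 has {H,He,Be,B}; column 1 has {Li,B}, so it must be C.
(r5,c6): row 5 has {H,He,Be,B,C}; column 6 has {H,He,Be,B}, so it must be Li.
(r6,c1): row 6 has {H,He,Li}; column 1 has {Li,B,C}, so it must be Be.
(r6,c5): row 6 has {H,He,Li,Be}; column 5 has {H,He,Be,C}, so it must be B.
(r1,c1): row 1 has {He,Li,Be,B,C}; column 1 has {Li,Be,B,C}, so it must be H.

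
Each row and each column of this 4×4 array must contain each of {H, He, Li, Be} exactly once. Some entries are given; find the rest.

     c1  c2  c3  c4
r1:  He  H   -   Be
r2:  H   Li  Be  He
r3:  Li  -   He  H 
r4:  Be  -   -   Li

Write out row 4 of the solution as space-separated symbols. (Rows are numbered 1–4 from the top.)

Be He H Li

(r1,c3): row 1 has {H,He,Be}; column 3 has {He,Be}, so it must be Li.
(r3,c2): row 3 has {H,He,Li}; column 2 has {H,Li}, so it must be Be.
(r4,c2): row 4 has {Li,Be}; column 2 has {H,Li,Be}, so it must be He.
(r4,c3): row 4 has {He,Li,Be}; column 3 has {He,Li,Be}, so it must be H.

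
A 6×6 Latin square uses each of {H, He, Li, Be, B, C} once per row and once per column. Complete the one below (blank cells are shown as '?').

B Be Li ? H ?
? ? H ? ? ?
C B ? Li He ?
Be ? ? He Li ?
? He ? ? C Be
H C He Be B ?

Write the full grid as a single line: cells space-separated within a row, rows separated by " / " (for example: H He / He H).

B Be Li C H He / He Li H B Be C / C B Be Li He H / Be H C He Li B / Li He B H C Be / H C He Be B Li

(r1,c4) = C
(r1,c6) = He
(r2,c2) = Li
(r2,c4) = B
(r2,c5) = Be
(r2,c6) = C
(r3,c3) = Be
(r3,c6) = H
(r4,c2) = H
(r4,c6) = B
(r5,c1) = Li
(r5,c3) = B
(r5,c4) = H
(r6,c6) = Li
(r2,c1) = He
(r4,c3) = C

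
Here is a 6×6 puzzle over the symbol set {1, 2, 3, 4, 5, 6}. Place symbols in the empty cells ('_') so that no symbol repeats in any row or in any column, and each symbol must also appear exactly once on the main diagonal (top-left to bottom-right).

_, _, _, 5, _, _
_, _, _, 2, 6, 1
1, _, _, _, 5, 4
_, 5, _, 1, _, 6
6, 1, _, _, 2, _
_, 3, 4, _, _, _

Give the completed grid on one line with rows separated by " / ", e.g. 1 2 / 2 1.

3 6 1 5 4 2 / 5 4 3 2 6 1 / 1 2 6 3 5 4 / 4 5 2 1 3 6 / 6 1 5 4 2 3 / 2 3 4 6 1 5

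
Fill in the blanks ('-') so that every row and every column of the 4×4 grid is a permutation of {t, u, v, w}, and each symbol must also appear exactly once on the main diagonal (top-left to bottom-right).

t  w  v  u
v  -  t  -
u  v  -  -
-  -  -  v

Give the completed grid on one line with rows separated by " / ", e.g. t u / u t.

(r2,c2): row 2 has {t,v}; column 2 has {v,w}; the diagonal has {t,v}, so it must be u.
(r2,c4): row 2 has {t,u,v}; column 4 has {u,v}, so it must be w.
(r3,c3): row 3 has {u,v}; column 3 has {t,v}; the diagonal has {t,u,v}, so it must be w.
(r3,c4): row 3 has {u,v,w}; column 4 has {u,v,w}, so it must be t.
(r4,c1): row 4 has {v}; column 1 has {t,u,v}, so it must be w.
(r4,c2): row 4 has {v,w}; column 2 has {u,v,w}, so it must be t.
(r4,c3): row 4 has {t,v,w}; column 3 has {t,v,w}, so it must be u.

t w v u / v u t w / u v w t / w t u v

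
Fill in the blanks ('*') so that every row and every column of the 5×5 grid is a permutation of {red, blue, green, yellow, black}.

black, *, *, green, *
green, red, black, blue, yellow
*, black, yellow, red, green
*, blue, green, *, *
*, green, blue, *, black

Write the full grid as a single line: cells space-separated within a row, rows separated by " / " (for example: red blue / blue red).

black yellow red green blue / green red black blue yellow / blue black yellow red green / yellow blue green black red / red green blue yellow black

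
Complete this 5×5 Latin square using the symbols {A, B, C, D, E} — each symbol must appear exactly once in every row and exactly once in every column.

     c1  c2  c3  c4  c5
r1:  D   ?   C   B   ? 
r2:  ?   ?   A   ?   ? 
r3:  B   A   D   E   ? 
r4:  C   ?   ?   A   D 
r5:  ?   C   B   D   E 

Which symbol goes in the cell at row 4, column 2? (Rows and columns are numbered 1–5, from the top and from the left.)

B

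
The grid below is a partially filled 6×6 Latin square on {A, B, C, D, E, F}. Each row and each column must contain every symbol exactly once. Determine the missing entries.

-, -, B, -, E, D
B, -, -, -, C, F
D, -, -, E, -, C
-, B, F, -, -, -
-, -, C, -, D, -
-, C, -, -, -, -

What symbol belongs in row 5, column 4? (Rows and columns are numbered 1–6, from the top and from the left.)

F

(r3,c3) = A
(r4,c5) = A
(r4,c6) = E
(r3,c2) = F
(r3,c5) = B
(r4,c1) = C
(r4,c4) = D
(r6,c5) = F
(r1,c2) = A
(r2,c4) = A
(r5,c2) = E
(r6,c4) = B
(r6,c6) = A
(r1,c1) = F
(r1,c4) = C
(r2,c2) = D
(r2,c3) = E
(r5,c1) = A
(r5,c4) = F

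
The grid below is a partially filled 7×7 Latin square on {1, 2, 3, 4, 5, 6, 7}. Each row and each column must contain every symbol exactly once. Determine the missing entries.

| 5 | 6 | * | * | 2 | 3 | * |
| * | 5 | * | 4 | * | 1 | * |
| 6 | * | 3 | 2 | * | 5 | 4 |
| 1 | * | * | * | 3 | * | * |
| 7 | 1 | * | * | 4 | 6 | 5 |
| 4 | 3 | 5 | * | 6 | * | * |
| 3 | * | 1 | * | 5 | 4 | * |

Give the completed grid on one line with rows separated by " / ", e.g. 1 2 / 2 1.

Cell (r2,c1): row 2 has {1,4,5}; column 1 has {1,3,4,5,6,7} → 2.
Cell (r2,c5): row 2 has {1,2,4,5}; column 5 has {2,3,4,5,6} → 7.
Cell (r3,c2): row 3 has {2,3,4,5,6}; column 2 has {1,3,5,6} → 7.
Cell (r3,c5): row 3 has {2,3,4,5,6,7}; column 5 has {2,3,4,5,6,7} → 1.
Cell (r5,c3): row 5 has {1,4,5,6,7}; column 3 has {1,3,5} → 2.
Cell (r5,c4): row 5 has {1,2,4,5,6,7}; column 4 has {2,4} → 3.
Cell (r7,c2): row 7 has {1,3,4,5}; column 2 has {1,3,5,6,7} → 2.
Cell (r2,c3): row 2 has {1,2,4,5,7}; column 3 has {1,2,3,5} → 6.
Cell (r2,c7): row 2 has {1,2,4,5,6,7}; column 7 has {4,5} → 3.
Cell (r4,c2): row 4 has {1,3}; column 2 has {1,2,3,5,6,7} → 4.
Cell (r4,c3): row 4 has {1,3,4}; column 3 has {1,2,3,5,6} → 7.
Cell (r4,c6): row 4 has {1,3,4,7}; column 6 has {1,3,4,5,6} → 2.
Cell (r4,c7): row 4 has {1,2,3,4,7}; column 7 has {3,4,5} → 6.
Cell (r6,c6): row 6 has {3,4,5,6}; column 6 has {1,2,3,4,5,6} → 7.
Cell (r7,c7): row 7 has {1,2,3,4,5}; column 7 has {3,4,5,6} → 7.
Cell (r1,c3): row 1 has {2,3,5,6}; column 3 has {1,2,3,5,6,7} → 4.
Cell (r1,c7): row 1 has {2,3,4,5,6}; column 7 has {3,4,5,6,7} → 1.
Cell (r4,c4): row 4 has {1,2,3,4,6,7}; column 4 has {2,3,4} → 5.
Cell (r6,c4): row 6 has {3,4,5,6,7}; column 4 has {2,3,4,5} → 1.
Cell (r6,c7): row 6 has {1,3,4,5,6,7}; column 7 has {1,3,4,5,6,7} → 2.
Cell (r7,c4): row 7 has {1,2,3,4,5,7}; column 4 has {1,2,3,4,5} → 6.
Cell (r1,c4): row 1 has {1,2,3,4,5,6}; column 4 has {1,2,3,4,5,6} → 7.

5 6 4 7 2 3 1 / 2 5 6 4 7 1 3 / 6 7 3 2 1 5 4 / 1 4 7 5 3 2 6 / 7 1 2 3 4 6 5 / 4 3 5 1 6 7 2 / 3 2 1 6 5 4 7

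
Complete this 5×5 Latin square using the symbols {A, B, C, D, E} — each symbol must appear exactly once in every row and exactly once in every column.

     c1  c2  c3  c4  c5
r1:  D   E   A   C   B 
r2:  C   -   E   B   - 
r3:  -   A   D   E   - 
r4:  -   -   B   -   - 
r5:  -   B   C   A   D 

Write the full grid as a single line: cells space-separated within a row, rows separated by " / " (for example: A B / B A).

row 2 has {B,C,E}; column 2 has {A,B,E} — only D is left for (r2,c2).
row 2 has {B,C,D,E}; column 5 has {B,D} — only A is left for (r2,c5).
row 3 has {A,D,E}; column 1 has {C,D} — only B is left for (r3,c1).
row 3 has {A,B,D,E}; column 5 has {A,B,D} — only C is left for (r3,c5).
row 4 has {B}; column 2 has {A,B,D,E} — only C is left for (r4,c2).
row 4 has {B,C}; column 4 has {A,B,C,E} — only D is left for (r4,c4).
row 4 has {B,C,D}; column 5 has {A,B,C,D} — only E is left for (r4,c5).
row 5 has {A,B,C,D}; column 1 has {B,C,D} — only E is left for (r5,c1).
row 4 has {B,C,D,E}; column 1 has {B,C,D,E} — only A is left for (r4,c1).

D E A C B / C D E B A / B A D E C / A C B D E / E B C A D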